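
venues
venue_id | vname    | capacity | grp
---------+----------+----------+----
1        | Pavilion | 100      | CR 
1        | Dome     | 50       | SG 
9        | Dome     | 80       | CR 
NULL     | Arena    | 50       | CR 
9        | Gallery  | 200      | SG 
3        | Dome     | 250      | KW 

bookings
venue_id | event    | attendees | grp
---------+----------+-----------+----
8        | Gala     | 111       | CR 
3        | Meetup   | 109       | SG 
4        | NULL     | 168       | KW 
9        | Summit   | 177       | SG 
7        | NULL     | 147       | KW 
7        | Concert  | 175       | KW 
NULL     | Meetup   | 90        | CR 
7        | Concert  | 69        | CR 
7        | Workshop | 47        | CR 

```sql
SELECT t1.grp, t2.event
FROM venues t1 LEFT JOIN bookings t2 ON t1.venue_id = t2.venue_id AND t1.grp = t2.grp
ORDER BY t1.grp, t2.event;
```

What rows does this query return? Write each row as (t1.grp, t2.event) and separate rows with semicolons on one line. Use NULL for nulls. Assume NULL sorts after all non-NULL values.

(CR, NULL); (CR, NULL); (CR, NULL); (KW, NULL); (SG, Summit); (SG, NULL)

LEFT JOIN keeps every row from `venues`; unmatched rows get NULL for `bookings`'s columns.
Matching on t1.venue_id = t2.venue_id AND t1.grp = t2.grp. A NULL in a compared column never satisfies the condition.
Matched pairs: 1; unmatched t1 rows kept: 5.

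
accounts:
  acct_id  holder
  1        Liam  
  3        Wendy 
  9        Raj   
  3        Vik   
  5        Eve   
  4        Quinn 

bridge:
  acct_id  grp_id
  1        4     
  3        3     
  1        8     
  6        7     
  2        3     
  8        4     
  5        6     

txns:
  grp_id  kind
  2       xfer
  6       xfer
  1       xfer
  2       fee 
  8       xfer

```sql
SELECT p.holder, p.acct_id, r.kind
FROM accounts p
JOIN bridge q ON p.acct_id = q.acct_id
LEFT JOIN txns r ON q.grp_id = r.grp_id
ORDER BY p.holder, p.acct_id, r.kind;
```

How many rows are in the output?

Evaluate left to right. First `accounts p INNER JOIN bridge q` on acct_id: 5 row(s).
Then LEFT JOIN `txns r` on grp_id: each of those 5 rows is kept; rows whose q.grp_id has no match in r get NULL for r's columns.
Result: 5 row(s).

5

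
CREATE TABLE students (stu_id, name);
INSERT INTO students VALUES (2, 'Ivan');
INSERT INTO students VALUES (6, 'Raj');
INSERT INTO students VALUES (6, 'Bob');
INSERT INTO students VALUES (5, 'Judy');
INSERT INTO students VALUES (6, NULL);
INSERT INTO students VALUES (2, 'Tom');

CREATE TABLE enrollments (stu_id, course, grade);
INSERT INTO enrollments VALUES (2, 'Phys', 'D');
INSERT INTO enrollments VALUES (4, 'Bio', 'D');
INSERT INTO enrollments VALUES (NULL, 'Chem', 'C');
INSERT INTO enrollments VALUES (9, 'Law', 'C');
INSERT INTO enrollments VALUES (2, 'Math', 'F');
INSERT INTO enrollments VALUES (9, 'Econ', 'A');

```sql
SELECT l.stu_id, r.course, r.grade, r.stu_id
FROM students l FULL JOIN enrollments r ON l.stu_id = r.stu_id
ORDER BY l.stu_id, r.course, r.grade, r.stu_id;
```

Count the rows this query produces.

12

FULL OUTER JOIN keeps every row from both sides; unmatched rows get NULL for the other side's columns.
Matching on l.stu_id = r.stu_id. A NULL in a compared column never satisfies the condition.
Matched pairs: 4; unmatched l rows kept: 4; unmatched r rows kept: 4.
Total: 4 matched + 8 padded = 12 rows.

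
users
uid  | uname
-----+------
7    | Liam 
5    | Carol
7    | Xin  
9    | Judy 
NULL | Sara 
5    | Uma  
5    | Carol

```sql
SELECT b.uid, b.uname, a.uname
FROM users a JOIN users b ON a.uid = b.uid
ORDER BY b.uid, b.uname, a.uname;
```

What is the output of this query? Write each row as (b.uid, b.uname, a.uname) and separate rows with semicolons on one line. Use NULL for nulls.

(5, Carol, Carol); (5, Carol, Carol); (5, Carol, Carol); (5, Carol, Carol); (5, Carol, Uma); (5, Carol, Uma); (5, Uma, Carol); (5, Uma, Carol); (5, Uma, Uma); (7, Liam, Liam); (7, Liam, Xin); (7, Xin, Liam); (7, Xin, Xin); (9, Judy, Judy)

INNER JOIN keeps only pairs where the ON condition holds.
Matching on a.uid = b.uid. A NULL in a compared column never satisfies the condition.
- a row (uid=7): matches 2 b row(s) → 2 output row(s).
- a row (uid=5): matches 3 b row(s) → 3 output row(s).
- a row (uid=7): matches 2 b row(s) → 2 output row(s).
- a row (uid=9): matches 1 b row(s) → 1 output row(s).
- a row (uid=NULL): no match → dropped.
- a row (uid=5): matches 3 b row(s) → 3 output row(s).
- a row (uid=5): matches 3 b row(s) → 3 output row(s).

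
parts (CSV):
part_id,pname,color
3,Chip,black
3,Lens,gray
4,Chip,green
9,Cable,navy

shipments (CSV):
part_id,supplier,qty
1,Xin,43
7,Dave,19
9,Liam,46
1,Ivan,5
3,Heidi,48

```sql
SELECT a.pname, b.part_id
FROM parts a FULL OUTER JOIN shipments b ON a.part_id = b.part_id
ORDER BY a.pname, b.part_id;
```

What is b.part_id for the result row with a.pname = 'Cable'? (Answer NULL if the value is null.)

FULL OUTER JOIN keeps every row from both sides; unmatched rows get NULL for the other side's columns.
Matching on a.part_id = b.part_id.
Matched pairs: 3; unmatched a rows kept: 1; unmatched b rows kept: 3.

9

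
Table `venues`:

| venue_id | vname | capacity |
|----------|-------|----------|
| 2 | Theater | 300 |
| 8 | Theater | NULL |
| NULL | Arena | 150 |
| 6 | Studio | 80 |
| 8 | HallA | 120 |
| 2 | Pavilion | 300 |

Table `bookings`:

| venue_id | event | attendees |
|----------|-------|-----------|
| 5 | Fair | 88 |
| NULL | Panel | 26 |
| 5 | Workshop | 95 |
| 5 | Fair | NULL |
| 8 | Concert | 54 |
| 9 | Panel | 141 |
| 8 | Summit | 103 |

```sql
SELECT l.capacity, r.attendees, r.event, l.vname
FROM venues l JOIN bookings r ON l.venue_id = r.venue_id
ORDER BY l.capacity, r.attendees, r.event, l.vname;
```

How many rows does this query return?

INNER JOIN keeps only pairs where the ON condition holds.
Matching on l.venue_id = r.venue_id. A NULL in a compared column never satisfies the condition.
- venue_id=2: no matching r row, dropped.
- venue_id=8: 2 matching r row(s), so 2 row(s) emitted.
- venue_id=NULL: no matching r row, dropped.
- venue_id=6: no matching r row, dropped.
- venue_id=8: 2 matching r row(s), so 2 row(s) emitted.
- venue_id=2: no matching r row, dropped.
Total: 4 rows.

4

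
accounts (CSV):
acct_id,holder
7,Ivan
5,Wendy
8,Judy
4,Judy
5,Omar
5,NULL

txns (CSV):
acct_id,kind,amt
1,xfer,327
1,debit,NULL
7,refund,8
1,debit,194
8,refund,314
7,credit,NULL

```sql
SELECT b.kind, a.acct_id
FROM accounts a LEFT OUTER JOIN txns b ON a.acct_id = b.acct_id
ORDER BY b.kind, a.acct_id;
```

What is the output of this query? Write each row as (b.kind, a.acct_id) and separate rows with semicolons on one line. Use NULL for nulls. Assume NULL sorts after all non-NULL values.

(credit, 7); (refund, 7); (refund, 8); (NULL, 4); (NULL, 5); (NULL, 5); (NULL, 5)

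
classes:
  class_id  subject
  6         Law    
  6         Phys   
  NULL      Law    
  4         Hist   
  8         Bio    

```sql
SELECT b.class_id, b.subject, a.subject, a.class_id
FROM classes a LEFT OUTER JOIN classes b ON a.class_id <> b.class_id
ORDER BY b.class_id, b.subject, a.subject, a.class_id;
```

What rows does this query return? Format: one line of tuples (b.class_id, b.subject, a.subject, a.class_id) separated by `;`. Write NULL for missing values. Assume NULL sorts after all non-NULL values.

LEFT JOIN keeps every row from `classes a`; unmatched rows get NULL for `classes b`'s columns.
Matching on a.class_id <> b.class_id. A NULL in a compared column never satisfies the condition.
Matched pairs: 10; unmatched a rows kept: 1.

(4, Hist, Bio, 8); (4, Hist, Law, 6); (4, Hist, Phys, 6); (6, Law, Bio, 8); (6, Law, Hist, 4); (6, Phys, Bio, 8); (6, Phys, Hist, 4); (8, Bio, Hist, 4); (8, Bio, Law, 6); (8, Bio, Phys, 6); (NULL, NULL, Law, NULL)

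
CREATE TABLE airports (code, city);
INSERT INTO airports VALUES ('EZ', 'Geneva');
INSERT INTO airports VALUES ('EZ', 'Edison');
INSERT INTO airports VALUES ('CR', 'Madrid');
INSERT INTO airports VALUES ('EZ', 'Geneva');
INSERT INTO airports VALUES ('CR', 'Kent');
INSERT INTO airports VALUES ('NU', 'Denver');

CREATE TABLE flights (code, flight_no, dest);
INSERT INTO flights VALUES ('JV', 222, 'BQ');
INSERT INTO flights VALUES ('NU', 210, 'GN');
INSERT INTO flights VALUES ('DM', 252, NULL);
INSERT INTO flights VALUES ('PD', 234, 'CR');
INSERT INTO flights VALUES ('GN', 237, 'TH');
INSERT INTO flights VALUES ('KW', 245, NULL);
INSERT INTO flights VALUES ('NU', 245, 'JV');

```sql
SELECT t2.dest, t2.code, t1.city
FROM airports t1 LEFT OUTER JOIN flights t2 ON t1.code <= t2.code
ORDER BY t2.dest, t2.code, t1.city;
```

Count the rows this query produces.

LEFT JOIN keeps every row from `airports`; unmatched rows get NULL for `flights`'s columns.
Matching on t1.code <= t2.code.
Matched pairs: 35; unmatched t1 rows kept: 0.
Total: 35 rows.

35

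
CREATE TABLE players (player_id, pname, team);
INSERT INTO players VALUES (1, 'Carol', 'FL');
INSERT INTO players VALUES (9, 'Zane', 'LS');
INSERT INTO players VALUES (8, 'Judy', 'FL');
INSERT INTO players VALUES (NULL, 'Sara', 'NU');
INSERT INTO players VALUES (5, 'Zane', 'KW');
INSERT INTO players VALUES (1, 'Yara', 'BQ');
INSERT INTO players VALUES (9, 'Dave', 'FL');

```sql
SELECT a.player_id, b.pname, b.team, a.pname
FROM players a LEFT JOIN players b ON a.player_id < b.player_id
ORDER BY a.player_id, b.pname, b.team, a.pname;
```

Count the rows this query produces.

16

LEFT JOIN keeps every row from `players a`; unmatched rows get NULL for `players b`'s columns.
Matching on a.player_id < b.player_id. A NULL in a compared column never satisfies the condition.
- a row (player_id=1): matches 4 b row(s) → 4 output row(s).
- a row (player_id=9): no match → kept, b columns NULL.
- a row (player_id=8): matches 2 b row(s) → 2 output row(s).
- a row (player_id=NULL): no match → kept, b columns NULL.
- a row (player_id=5): matches 3 b row(s) → 3 output row(s).
- a row (player_id=1): matches 4 b row(s) → 4 output row(s).
- a row (player_id=9): no match → kept, b columns NULL.
Total: 13 matched + 3 padded = 16 rows.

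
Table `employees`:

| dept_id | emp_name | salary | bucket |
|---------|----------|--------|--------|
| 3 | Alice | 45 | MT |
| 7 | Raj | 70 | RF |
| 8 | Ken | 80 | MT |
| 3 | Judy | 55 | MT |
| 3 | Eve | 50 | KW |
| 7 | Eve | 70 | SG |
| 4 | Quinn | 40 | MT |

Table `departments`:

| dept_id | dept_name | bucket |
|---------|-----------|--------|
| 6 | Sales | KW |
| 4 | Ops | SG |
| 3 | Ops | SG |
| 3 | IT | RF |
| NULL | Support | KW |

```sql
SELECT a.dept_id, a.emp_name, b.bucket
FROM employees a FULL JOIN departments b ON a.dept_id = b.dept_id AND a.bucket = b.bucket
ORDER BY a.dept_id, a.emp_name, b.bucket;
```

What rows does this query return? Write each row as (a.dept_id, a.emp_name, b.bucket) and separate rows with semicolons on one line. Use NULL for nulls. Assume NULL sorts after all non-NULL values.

FULL OUTER JOIN keeps every row from both sides; unmatched rows get NULL for the other side's columns.
Matching on a.dept_id = b.dept_id AND a.bucket = b.bucket. A NULL in a compared column never satisfies the condition.
- a[0] dept_id=3, bucket=MT → no match; kept with NULLs on the b side.
- a[1] dept_id=7, bucket=RF → no match; kept with NULLs on the b side.
- a[2] dept_id=8, bucket=MT → no match; kept with NULLs on the b side.
- a[3] dept_id=3, bucket=MT → no match; kept with NULLs on the b side.
- a[4] dept_id=3, bucket=KW → no match; kept with NULLs on the b side.
- a[5] dept_id=7, bucket=SG → no match; kept with NULLs on the b side.
- a[6] dept_id=4, bucket=MT → no match; kept with NULLs on the b side.
- plus 5 unmatched b row(s), each kept with NULL a columns.

(3, Alice, NULL); (3, Eve, NULL); (3, Judy, NULL); (4, Quinn, NULL); (7, Eve, NULL); (7, Raj, NULL); (8, Ken, NULL); (NULL, NULL, KW); (NULL, NULL, KW); (NULL, NULL, RF); (NULL, NULL, SG); (NULL, NULL, SG)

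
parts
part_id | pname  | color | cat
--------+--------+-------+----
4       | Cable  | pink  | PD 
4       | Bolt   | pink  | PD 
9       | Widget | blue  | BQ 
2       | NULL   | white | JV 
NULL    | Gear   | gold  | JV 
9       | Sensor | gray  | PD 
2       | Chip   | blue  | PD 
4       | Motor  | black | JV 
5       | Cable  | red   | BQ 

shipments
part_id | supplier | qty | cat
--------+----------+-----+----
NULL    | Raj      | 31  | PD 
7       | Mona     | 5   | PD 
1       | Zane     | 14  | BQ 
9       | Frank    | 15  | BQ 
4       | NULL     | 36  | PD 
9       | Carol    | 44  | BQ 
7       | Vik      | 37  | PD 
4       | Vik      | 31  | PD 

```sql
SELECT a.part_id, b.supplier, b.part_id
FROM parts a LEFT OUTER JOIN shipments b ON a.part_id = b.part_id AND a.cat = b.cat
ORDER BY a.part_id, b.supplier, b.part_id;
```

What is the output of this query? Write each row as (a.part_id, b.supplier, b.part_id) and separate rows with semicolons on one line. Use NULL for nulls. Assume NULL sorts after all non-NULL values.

(2, NULL, NULL); (2, NULL, NULL); (4, Vik, 4); (4, Vik, 4); (4, NULL, 4); (4, NULL, 4); (4, NULL, NULL); (5, NULL, NULL); (9, Carol, 9); (9, Frank, 9); (9, NULL, NULL); (NULL, NULL, NULL)

LEFT JOIN keeps every row from `parts`; unmatched rows get NULL for `shipments`'s columns.
Matching on a.part_id = b.part_id AND a.cat = b.cat. A NULL in a compared column never satisfies the condition.
- a[0] part_id=4, cat=PD → 2 match(es) in b → 2 row(s).
- a[1] part_id=4, cat=PD → 2 match(es) in b → 2 row(s).
- a[2] part_id=9, cat=BQ → 2 match(es) in b → 2 row(s).
- a[3] part_id=2, cat=JV → no match; kept with NULLs on the b side.
- a[4] part_id=NULL, cat=JV → no match; kept with NULLs on the b side.
- a[5] part_id=9, cat=PD → no match; kept with NULLs on the b side.
- a[6] part_id=2, cat=PD → no match; kept with NULLs on the b side.
- a[7] part_id=4, cat=JV → no match; kept with NULLs on the b side.
- a[8] part_id=5, cat=BQ → no match; kept with NULLs on the b side.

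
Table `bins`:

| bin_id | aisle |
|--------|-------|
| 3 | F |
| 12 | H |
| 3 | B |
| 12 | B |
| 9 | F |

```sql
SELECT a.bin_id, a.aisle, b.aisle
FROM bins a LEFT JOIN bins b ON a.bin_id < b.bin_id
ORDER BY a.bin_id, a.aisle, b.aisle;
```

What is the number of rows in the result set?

LEFT JOIN keeps every row from `bins a`; unmatched rows get NULL for `bins b`'s columns.
Matching on a.bin_id < b.bin_id.
Matched pairs: 8; unmatched a rows kept: 2.
Total: 8 matched + 2 padded = 10 rows.

10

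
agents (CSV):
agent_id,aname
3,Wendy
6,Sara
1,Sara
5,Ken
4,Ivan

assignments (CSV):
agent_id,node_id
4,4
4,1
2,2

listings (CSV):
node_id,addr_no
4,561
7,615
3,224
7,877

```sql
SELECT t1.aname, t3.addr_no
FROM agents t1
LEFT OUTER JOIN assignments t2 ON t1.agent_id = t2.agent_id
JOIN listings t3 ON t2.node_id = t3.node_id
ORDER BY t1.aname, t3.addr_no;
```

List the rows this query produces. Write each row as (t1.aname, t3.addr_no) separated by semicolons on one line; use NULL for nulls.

Joins associate left-to-right: agents LEFT JOIN assignments on agent_id gives 6 intermediate row(s).
Then INNER JOIN `listings t3` on node_id: keep only rows whose t2.node_id appears in t3.

(Ivan, 561)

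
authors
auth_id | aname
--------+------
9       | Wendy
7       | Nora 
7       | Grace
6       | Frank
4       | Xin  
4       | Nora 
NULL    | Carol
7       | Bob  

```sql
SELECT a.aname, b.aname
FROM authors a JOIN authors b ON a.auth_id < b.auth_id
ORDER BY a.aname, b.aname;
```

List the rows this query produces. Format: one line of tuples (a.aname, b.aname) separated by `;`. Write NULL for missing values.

(Bob, Wendy); (Frank, Bob); (Frank, Grace); (Frank, Nora); (Frank, Wendy); (Grace, Wendy); (Nora, Bob); (Nora, Frank); (Nora, Grace); (Nora, Nora); (Nora, Wendy); (Nora, Wendy); (Xin, Bob); (Xin, Frank); (Xin, Grace); (Xin, Nora); (Xin, Wendy)

INNER JOIN keeps only pairs where the ON condition holds.
Matching on a.auth_id < b.auth_id. A NULL in a compared column never satisfies the condition.
Matched pairs: 17.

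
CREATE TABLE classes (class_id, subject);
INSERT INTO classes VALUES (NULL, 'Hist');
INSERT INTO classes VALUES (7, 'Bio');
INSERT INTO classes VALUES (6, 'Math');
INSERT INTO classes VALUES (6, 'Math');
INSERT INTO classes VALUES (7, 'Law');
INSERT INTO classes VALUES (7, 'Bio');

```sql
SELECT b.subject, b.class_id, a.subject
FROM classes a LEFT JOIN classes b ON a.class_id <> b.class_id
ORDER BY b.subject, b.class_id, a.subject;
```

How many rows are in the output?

13

LEFT JOIN keeps every row from `classes a`; unmatched rows get NULL for `classes b`'s columns.
Matching on a.class_id <> b.class_id. A NULL in a compared column never satisfies the condition.
Matched pairs: 12; unmatched a rows kept: 1.
Total: 12 matched + 1 padded = 13 rows.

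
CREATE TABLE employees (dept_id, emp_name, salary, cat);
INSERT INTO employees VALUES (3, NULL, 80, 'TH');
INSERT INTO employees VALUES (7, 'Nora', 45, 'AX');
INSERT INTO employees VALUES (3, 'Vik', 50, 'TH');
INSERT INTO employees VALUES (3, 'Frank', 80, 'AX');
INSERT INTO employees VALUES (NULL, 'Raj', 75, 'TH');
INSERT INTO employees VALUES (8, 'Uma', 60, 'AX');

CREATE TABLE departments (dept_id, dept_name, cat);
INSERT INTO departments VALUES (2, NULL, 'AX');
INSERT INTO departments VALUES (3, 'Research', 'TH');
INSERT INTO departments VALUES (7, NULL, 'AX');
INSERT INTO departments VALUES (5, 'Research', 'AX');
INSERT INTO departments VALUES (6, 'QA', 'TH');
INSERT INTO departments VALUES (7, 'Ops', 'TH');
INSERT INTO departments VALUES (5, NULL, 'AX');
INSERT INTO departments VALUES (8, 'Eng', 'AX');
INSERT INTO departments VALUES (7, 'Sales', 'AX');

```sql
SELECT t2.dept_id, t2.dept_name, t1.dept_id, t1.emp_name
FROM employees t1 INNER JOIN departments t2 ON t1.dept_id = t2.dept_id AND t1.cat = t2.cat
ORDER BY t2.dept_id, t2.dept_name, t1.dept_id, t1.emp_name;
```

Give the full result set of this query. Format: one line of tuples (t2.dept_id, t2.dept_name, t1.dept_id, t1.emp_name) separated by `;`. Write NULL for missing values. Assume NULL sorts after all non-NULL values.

(3, Research, 3, Vik); (3, Research, 3, NULL); (7, Sales, 7, Nora); (7, NULL, 7, Nora); (8, Eng, 8, Uma)

INNER JOIN keeps only pairs where the ON condition holds.
Matching on t1.dept_id = t2.dept_id AND t1.cat = t2.cat. A NULL in a compared column never satisfies the condition.
- dept_id=3, cat=TH: 1 matching t2 row(s), so 1 row(s) emitted.
- dept_id=7, cat=AX: 2 matching t2 row(s), so 2 row(s) emitted.
- dept_id=3, cat=TH: 1 matching t2 row(s), so 1 row(s) emitted.
- dept_id=3, cat=AX: no matching t2 row, dropped.
- dept_id=NULL, cat=TH: no matching t2 row, dropped.
- dept_id=8, cat=AX: 1 matching t2 row(s), so 1 row(s) emitted.
After projecting and ordering:
t2.dept_id | t2.dept_name | t1.dept_id | t1.emp_name
3 | Research | 3 | Vik
3 | Research | 3 | NULL
7 | Sales | 7 | Nora
7 | NULL | 7 | Nora
8 | Eng | 8 | Uma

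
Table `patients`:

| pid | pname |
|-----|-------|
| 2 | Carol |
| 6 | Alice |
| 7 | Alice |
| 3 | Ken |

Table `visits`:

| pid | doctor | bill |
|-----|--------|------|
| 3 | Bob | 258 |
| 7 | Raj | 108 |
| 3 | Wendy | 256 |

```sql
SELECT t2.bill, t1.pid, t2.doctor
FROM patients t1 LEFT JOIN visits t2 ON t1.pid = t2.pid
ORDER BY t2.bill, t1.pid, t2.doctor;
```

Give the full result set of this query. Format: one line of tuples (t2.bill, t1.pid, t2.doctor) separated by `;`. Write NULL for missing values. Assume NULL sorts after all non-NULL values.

(108, 7, Raj); (256, 3, Wendy); (258, 3, Bob); (NULL, 2, NULL); (NULL, 6, NULL)

LEFT JOIN keeps every row from `patients`; unmatched rows get NULL for `visits`'s columns.
Matching on t1.pid = t2.pid.
- t1[0] pid=2 → no match; kept with NULLs on the t2 side.
- t1[1] pid=6 → no match; kept with NULLs on the t2 side.
- t1[2] pid=7 → 1 match(es) in t2 → 1 row(s).
- t1[3] pid=3 → 2 match(es) in t2 → 2 row(s).
After projecting and ordering:
t2.bill | t1.pid | t2.doctor
108 | 7 | Raj
256 | 3 | Wendy
258 | 3 | Bob
NULL | 2 | NULL
NULL | 6 | NULL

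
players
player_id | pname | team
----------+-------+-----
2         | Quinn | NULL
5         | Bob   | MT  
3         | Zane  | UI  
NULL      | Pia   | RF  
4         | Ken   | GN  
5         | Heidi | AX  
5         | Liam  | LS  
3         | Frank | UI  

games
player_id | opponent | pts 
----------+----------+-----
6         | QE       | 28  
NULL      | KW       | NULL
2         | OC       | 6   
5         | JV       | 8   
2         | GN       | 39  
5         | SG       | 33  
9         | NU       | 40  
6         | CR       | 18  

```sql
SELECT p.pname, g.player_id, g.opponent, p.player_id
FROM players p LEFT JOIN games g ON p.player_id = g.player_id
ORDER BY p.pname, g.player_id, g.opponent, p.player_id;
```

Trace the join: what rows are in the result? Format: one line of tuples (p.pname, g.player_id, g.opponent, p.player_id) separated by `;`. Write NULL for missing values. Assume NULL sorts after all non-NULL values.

(Bob, 5, JV, 5); (Bob, 5, SG, 5); (Frank, NULL, NULL, 3); (Heidi, 5, JV, 5); (Heidi, 5, SG, 5); (Ken, NULL, NULL, 4); (Liam, 5, JV, 5); (Liam, 5, SG, 5); (Pia, NULL, NULL, NULL); (Quinn, 2, GN, 2); (Quinn, 2, OC, 2); (Zane, NULL, NULL, 3)

LEFT JOIN keeps every row from `players`; unmatched rows get NULL for `games`'s columns.
Matching on p.player_id = g.player_id. A NULL in a compared column never satisfies the condition.
- p row (player_id=2): matches 2 g row(s) → 2 output row(s).
- p row (player_id=5): matches 2 g row(s) → 2 output row(s).
- p row (player_id=3): no match → kept, g columns NULL.
- p row (player_id=NULL): no match → kept, g columns NULL.
- p row (player_id=4): no match → kept, g columns NULL.
- p row (player_id=5): matches 2 g row(s) → 2 output row(s).
- p row (player_id=5): matches 2 g row(s) → 2 output row(s).
- p row (player_id=3): no match → kept, g columns NULL.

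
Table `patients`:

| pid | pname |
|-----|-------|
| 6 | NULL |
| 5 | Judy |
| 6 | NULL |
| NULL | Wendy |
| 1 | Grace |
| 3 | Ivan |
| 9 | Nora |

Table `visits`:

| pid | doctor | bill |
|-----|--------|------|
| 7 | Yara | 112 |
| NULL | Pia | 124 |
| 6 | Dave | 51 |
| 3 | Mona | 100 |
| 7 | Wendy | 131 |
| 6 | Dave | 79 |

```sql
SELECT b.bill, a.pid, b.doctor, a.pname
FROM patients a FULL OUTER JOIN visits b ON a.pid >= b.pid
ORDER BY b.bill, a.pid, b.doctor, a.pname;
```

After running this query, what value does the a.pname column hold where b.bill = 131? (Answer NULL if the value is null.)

Nora

FULL OUTER JOIN keeps every row from both sides; unmatched rows get NULL for the other side's columns.
Matching on a.pid >= b.pid. A NULL in a compared column never satisfies the condition.
Matched pairs: 13; unmatched a rows kept: 2; unmatched b rows kept: 1.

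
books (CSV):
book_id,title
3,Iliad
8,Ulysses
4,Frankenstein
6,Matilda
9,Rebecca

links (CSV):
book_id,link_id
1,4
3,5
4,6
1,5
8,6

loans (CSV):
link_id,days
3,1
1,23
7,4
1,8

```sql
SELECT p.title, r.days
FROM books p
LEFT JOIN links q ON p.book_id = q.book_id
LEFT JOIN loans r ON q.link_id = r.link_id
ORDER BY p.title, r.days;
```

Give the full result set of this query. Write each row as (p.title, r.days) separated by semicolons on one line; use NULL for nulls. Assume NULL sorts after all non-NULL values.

(Frankenstein, NULL); (Iliad, NULL); (Matilda, NULL); (Rebecca, NULL); (Ulysses, NULL)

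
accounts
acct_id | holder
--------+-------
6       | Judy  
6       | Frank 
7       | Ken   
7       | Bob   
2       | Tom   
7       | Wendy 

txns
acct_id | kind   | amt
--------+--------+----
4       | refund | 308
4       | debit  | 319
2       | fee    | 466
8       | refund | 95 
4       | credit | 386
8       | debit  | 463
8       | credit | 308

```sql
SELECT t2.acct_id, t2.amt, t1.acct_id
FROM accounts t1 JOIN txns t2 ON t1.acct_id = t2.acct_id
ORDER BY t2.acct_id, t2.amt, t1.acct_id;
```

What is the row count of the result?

INNER JOIN keeps only pairs where the ON condition holds.
Matching on t1.acct_id = t2.acct_id.
- acct_id=6: no matching t2 row, dropped.
- acct_id=6: no matching t2 row, dropped.
- acct_id=7: no matching t2 row, dropped.
- acct_id=7: no matching t2 row, dropped.
- acct_id=2: 1 matching t2 row(s), so 1 row(s) emitted.
- acct_id=7: no matching t2 row, dropped.
Total: 1 rows.

1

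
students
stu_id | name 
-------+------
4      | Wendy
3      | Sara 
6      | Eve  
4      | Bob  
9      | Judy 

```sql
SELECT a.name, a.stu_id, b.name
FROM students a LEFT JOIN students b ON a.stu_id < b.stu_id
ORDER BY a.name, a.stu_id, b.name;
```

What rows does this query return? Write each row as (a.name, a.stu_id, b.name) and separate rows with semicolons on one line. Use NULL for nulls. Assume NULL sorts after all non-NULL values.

(Bob, 4, Eve); (Bob, 4, Judy); (Eve, 6, Judy); (Judy, 9, NULL); (Sara, 3, Bob); (Sara, 3, Eve); (Sara, 3, Judy); (Sara, 3, Wendy); (Wendy, 4, Eve); (Wendy, 4, Judy)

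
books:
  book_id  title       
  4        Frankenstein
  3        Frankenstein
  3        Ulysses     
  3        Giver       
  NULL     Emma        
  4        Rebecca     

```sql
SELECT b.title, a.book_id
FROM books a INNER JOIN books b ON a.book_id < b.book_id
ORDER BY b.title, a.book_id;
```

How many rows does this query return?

6

INNER JOIN keeps only pairs where the ON condition holds.
Matching on a.book_id < b.book_id. A NULL in a compared column never satisfies the condition.
Matched pairs: 6.
Total: 6 rows.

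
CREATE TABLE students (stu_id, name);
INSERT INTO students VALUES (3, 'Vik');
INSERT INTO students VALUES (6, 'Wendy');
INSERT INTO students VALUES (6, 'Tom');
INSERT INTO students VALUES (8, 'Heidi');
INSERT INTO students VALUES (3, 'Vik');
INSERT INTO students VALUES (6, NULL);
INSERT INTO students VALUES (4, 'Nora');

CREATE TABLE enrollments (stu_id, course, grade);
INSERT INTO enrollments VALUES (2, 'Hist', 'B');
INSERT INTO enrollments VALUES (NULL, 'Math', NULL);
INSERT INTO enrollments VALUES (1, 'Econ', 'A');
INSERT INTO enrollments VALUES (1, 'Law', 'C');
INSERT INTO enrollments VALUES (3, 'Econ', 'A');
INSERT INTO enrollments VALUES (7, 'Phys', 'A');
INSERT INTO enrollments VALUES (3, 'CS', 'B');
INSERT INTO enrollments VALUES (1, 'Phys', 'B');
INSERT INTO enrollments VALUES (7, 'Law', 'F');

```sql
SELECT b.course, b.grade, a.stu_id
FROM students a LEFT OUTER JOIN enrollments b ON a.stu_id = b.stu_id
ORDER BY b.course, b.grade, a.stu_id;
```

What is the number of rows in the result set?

LEFT JOIN keeps every row from `students`; unmatched rows get NULL for `enrollments`'s columns.
Matching on a.stu_id = b.stu_id. A NULL in a compared column never satisfies the condition.
- a (stu_id=3) pairs with 2 row(s) of b.
- a (stu_id=6) has no partner → padded with NULL.
- a (stu_id=6) has no partner → padded with NULL.
- a (stu_id=8) has no partner → padded with NULL.
- a (stu_id=3) pairs with 2 row(s) of b.
- a (stu_id=6) has no partner → padded with NULL.
- a (stu_id=4) has no partner → padded with NULL.
Total: 4 matched + 5 padded = 9 rows.

9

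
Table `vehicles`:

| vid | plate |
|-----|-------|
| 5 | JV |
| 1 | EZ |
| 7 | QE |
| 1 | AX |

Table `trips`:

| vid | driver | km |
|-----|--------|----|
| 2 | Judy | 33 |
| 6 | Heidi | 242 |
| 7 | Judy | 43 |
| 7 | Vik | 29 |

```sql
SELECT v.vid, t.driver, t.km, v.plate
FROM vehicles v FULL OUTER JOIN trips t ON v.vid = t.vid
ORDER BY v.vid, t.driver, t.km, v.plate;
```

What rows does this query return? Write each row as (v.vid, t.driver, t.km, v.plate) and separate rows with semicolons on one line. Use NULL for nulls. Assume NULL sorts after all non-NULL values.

FULL OUTER JOIN keeps every row from both sides; unmatched rows get NULL for the other side's columns.
Matching on v.vid = t.vid.
Matched pairs: 2; unmatched v rows kept: 3; unmatched t rows kept: 2.

(1, NULL, NULL, AX); (1, NULL, NULL, EZ); (5, NULL, NULL, JV); (7, Judy, 43, QE); (7, Vik, 29, QE); (NULL, Heidi, 242, NULL); (NULL, Judy, 33, NULL)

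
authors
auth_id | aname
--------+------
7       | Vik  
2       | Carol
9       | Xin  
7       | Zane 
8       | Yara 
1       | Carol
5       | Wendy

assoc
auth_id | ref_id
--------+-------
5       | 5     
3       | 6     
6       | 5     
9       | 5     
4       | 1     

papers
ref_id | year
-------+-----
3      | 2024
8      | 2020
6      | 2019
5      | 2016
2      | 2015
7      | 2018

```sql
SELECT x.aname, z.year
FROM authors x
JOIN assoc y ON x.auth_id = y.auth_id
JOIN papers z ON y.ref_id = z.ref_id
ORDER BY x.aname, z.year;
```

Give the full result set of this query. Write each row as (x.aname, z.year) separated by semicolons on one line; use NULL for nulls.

Step 1 — x INNER JOIN y on auth_id → 2 row(s).
Then INNER JOIN `papers z` on ref_id: keep only rows whose y.ref_id appears in z.

(Wendy, 2016); (Xin, 2016)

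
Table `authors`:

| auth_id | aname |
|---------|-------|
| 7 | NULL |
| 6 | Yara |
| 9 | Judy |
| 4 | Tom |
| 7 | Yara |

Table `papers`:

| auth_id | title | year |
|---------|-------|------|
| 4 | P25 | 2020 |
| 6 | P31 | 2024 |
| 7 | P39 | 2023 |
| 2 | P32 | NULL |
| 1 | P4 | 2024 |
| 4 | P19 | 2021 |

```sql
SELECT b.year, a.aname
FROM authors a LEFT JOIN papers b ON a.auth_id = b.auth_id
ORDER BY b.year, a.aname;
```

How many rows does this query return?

6

LEFT JOIN keeps every row from `authors`; unmatched rows get NULL for `papers`'s columns.
Matching on a.auth_id = b.auth_id.
Matched pairs: 5; unmatched a rows kept: 1.
Total: 5 matched + 1 padded = 6 rows.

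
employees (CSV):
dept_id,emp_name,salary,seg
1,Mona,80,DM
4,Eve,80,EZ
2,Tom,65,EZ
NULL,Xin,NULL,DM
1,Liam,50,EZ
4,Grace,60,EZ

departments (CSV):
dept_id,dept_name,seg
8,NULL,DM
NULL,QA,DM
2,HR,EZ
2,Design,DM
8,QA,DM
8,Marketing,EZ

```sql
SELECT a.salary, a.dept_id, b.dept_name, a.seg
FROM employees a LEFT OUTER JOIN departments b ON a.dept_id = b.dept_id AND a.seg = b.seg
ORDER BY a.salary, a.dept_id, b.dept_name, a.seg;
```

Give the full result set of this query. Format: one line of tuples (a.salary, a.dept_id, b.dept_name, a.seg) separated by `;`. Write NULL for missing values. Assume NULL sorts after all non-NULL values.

LEFT JOIN keeps every row from `employees`; unmatched rows get NULL for `departments`'s columns.
Matching on a.dept_id = b.dept_id AND a.seg = b.seg. A NULL in a compared column never satisfies the condition.
Matched pairs: 1; unmatched a rows kept: 5.

(50, 1, NULL, EZ); (60, 4, NULL, EZ); (65, 2, HR, EZ); (80, 1, NULL, DM); (80, 4, NULL, EZ); (NULL, NULL, NULL, DM)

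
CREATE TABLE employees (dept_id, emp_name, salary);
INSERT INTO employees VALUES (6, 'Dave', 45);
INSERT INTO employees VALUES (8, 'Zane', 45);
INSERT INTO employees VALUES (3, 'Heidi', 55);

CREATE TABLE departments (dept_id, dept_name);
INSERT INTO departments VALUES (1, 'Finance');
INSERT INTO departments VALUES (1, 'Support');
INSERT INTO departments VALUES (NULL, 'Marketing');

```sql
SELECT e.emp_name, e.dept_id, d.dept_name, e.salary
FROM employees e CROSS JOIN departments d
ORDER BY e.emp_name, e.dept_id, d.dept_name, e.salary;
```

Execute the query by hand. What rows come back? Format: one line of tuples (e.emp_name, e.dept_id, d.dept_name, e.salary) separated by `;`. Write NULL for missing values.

CROSS JOIN pairs every row of `employees` with every row of `departments`: 3 × 3 = 9 rows.
After projecting and ordering:
e.emp_name | e.dept_id | d.dept_name | e.salary
Dave | 6 | Finance | 45
Dave | 6 | Marketing | 45
Dave | 6 | Support | 45
Heidi | 3 | Finance | 55
Heidi | 3 | Marketing | 55
Heidi | 3 | Support | 55
Zane | 8 | Finance | 45
Zane | 8 | Marketing | 45
Zane | 8 | Support | 45

(Dave, 6, Finance, 45); (Dave, 6, Marketing, 45); (Dave, 6, Support, 45); (Heidi, 3, Finance, 55); (Heidi, 3, Marketing, 55); (Heidi, 3, Support, 55); (Zane, 8, Finance, 45); (Zane, 8, Marketing, 45); (Zane, 8, Support, 45)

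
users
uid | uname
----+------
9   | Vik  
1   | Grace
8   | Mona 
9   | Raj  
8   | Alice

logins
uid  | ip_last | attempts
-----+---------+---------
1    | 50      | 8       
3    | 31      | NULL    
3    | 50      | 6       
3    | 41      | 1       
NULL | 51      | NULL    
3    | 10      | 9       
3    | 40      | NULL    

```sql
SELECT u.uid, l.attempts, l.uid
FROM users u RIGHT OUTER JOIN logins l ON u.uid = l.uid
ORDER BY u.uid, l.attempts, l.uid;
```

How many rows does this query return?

RIGHT JOIN keeps every row from `logins`; unmatched rows get NULL for `users`'s columns.
Matching on u.uid = l.uid. A NULL in a compared column never satisfies the condition.
Matched pairs: 1; unmatched l rows kept: 6.
Total: 1 matched + 6 padded = 7 rows.

7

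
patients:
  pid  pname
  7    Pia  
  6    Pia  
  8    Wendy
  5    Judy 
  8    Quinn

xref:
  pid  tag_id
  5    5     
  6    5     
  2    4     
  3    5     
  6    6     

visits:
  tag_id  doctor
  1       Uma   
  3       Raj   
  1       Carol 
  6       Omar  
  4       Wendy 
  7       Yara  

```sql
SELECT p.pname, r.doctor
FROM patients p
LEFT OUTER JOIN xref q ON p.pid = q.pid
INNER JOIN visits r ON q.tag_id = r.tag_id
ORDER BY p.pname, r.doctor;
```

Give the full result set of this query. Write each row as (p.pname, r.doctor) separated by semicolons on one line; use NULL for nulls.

(Pia, Omar)

Joins associate left-to-right: patients LEFT JOIN xref on pid gives 6 intermediate row(s).
Then INNER JOIN `visits r` on tag_id: keep only rows whose q.tag_id appears in r.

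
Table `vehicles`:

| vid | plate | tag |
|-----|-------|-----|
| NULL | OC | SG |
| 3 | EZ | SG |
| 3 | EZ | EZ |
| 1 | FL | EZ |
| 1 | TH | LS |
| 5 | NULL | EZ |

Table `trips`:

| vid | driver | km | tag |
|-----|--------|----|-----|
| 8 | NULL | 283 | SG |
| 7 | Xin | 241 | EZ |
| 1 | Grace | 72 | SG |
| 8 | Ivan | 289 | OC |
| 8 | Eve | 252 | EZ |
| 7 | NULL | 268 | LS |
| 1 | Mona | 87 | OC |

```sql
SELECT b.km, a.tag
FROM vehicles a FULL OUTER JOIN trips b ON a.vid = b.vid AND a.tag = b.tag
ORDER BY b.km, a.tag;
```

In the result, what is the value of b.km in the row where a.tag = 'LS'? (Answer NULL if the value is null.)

NULL

FULL OUTER JOIN keeps every row from both sides; unmatched rows get NULL for the other side's columns.
Matching on a.vid = b.vid AND a.tag = b.tag. A NULL in a compared column never satisfies the condition.
- a row (vid=NULL, tag=SG): no match → kept, b columns NULL.
- a row (vid=3, tag=SG): no match → kept, b columns NULL.
- a row (vid=3, tag=EZ): no match → kept, b columns NULL.
- a row (vid=1, tag=EZ): no match → kept, b columns NULL.
- a row (vid=1, tag=LS): no match → kept, b columns NULL.
- a row (vid=5, tag=EZ): no match → kept, b columns NULL.
- 7 b row(s) had no a match → kept, a columns NULL.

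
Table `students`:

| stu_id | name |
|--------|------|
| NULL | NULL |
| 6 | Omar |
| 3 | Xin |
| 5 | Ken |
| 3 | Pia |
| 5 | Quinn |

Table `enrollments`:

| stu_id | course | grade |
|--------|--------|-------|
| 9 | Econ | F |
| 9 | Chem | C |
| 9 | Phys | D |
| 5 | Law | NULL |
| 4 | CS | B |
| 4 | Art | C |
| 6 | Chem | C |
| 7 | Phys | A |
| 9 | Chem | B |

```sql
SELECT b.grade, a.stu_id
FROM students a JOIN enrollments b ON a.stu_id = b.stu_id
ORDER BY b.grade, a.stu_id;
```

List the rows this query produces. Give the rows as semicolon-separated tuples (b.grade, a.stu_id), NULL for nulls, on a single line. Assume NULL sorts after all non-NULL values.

(C, 6); (NULL, 5); (NULL, 5)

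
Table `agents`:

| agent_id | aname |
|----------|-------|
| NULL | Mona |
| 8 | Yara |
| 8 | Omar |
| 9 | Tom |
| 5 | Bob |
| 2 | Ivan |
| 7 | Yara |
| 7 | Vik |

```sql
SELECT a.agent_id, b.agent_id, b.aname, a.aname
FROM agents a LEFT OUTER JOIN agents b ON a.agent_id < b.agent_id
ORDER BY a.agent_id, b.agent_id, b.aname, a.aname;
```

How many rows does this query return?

21

LEFT JOIN keeps every row from `agents a`; unmatched rows get NULL for `agents b`'s columns.
Matching on a.agent_id < b.agent_id. A NULL in a compared column never satisfies the condition.
- a (agent_id=NULL) has no partner → padded with NULL.
- a (agent_id=8) pairs with 1 row(s) of b.
- a (agent_id=8) pairs with 1 row(s) of b.
- a (agent_id=9) has no partner → padded with NULL.
- a (agent_id=5) pairs with 5 row(s) of b.
- a (agent_id=2) pairs with 6 row(s) of b.
- a (agent_id=7) pairs with 3 row(s) of b.
- a (agent_id=7) pairs with 3 row(s) of b.
Total: 19 matched + 2 padded = 21 rows.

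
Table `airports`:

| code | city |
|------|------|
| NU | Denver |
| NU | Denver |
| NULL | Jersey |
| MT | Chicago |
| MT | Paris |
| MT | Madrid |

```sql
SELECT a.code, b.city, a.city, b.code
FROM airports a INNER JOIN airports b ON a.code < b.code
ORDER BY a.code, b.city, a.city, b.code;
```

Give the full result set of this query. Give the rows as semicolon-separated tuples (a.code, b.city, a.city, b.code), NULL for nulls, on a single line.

(MT, Denver, Chicago, NU); (MT, Denver, Chicago, NU); (MT, Denver, Madrid, NU); (MT, Denver, Madrid, NU); (MT, Denver, Paris, NU); (MT, Denver, Paris, NU)

INNER JOIN keeps only pairs where the ON condition holds.
Matching on a.code < b.code. A NULL in a compared column never satisfies the condition.
Matched pairs: 6.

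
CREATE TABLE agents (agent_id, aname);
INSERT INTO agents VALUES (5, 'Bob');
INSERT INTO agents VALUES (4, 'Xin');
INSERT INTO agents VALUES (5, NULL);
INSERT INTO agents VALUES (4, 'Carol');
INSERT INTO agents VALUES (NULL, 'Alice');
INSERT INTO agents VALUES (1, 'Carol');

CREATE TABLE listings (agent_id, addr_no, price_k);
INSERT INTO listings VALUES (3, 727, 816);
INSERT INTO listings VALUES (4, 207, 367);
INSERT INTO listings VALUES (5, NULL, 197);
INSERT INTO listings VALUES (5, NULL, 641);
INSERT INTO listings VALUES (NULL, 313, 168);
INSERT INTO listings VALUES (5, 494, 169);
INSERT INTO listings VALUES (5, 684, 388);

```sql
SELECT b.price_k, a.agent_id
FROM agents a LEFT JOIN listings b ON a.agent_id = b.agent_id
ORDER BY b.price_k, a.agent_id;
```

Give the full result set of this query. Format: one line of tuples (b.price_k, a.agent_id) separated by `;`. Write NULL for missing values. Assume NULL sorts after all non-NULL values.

(169, 5); (169, 5); (197, 5); (197, 5); (367, 4); (367, 4); (388, 5); (388, 5); (641, 5); (641, 5); (NULL, 1); (NULL, NULL)

LEFT JOIN keeps every row from `agents`; unmatched rows get NULL for `listings`'s columns.
Matching on a.agent_id = b.agent_id. A NULL in a compared column never satisfies the condition.
- agent_id=5: 4 matching b row(s), so 4 row(s) emitted.
- agent_id=4: 1 matching b row(s), so 1 row(s) emitted.
- agent_id=5: 4 matching b row(s), so 4 row(s) emitted.
- agent_id=4: 1 matching b row(s), so 1 row(s) emitted.
- agent_id=NULL: no b row matches, row kept with b columns NULL.
- agent_id=1: no b row matches, row kept with b columns NULL.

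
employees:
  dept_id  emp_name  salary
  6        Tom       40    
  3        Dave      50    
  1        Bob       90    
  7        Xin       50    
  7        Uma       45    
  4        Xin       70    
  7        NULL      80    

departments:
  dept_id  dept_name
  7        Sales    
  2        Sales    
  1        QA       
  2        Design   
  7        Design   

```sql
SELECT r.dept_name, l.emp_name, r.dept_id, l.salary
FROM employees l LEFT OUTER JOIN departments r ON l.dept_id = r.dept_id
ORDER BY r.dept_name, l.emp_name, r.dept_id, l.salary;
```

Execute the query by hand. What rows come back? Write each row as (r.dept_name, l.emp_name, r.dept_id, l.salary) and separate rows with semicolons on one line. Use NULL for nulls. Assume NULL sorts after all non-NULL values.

(Design, Uma, 7, 45); (Design, Xin, 7, 50); (Design, NULL, 7, 80); (QA, Bob, 1, 90); (Sales, Uma, 7, 45); (Sales, Xin, 7, 50); (Sales, NULL, 7, 80); (NULL, Dave, NULL, 50); (NULL, Tom, NULL, 40); (NULL, Xin, NULL, 70)

LEFT JOIN keeps every row from `employees`; unmatched rows get NULL for `departments`'s columns.
Matching on l.dept_id = r.dept_id.
- l[0] dept_id=6 → no match; kept with NULLs on the r side.
- l[1] dept_id=3 → no match; kept with NULLs on the r side.
- l[2] dept_id=1 → 1 match(es) in r → 1 row(s).
- l[3] dept_id=7 → 2 match(es) in r → 2 row(s).
- l[4] dept_id=7 → 2 match(es) in r → 2 row(s).
- l[5] dept_id=4 → no match; kept with NULLs on the r side.
- l[6] dept_id=7 → 2 match(es) in r → 2 row(s).
After projecting and ordering:
r.dept_name | l.emp_name | r.dept_id | l.salary
Design | Uma | 7 | 45
Design | Xin | 7 | 50
Design | NULL | 7 | 80
QA | Bob | 1 | 90
Sales | Uma | 7 | 45
Sales | Xin | 7 | 50
Sales | NULL | 7 | 80
NULL | Dave | NULL | 50
NULL | Tom | NULL | 40
NULL | Xin | NULL | 70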